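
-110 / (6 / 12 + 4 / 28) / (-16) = 385 / 36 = 10.69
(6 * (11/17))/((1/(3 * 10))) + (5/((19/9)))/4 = 151245/1292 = 117.06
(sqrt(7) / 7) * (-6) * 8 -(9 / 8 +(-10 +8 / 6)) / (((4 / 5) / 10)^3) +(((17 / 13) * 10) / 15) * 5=12258835 / 832 -48 * sqrt(7) / 7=14716.03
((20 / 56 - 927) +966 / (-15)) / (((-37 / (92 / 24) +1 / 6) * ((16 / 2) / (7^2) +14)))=4786737 / 648890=7.38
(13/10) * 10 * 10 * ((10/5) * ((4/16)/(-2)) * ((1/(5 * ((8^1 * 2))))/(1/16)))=-13/2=-6.50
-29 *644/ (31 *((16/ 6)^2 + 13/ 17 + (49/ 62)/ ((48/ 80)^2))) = -634984/ 10615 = -59.82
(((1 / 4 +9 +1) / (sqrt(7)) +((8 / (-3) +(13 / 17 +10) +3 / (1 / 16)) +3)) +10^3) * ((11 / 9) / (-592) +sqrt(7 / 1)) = 1095529 / 135864 +2686000525 * sqrt(7) / 2536128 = 2810.17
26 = 26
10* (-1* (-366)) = 3660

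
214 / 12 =107 / 6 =17.83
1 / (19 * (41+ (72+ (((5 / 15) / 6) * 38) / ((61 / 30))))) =183 / 396511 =0.00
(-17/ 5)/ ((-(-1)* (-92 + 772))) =-0.00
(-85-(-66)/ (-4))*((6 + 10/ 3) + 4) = -4060/ 3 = -1353.33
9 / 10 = 0.90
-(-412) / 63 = 412 / 63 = 6.54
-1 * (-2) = 2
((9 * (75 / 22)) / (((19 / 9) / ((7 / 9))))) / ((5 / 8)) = 3780 / 209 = 18.09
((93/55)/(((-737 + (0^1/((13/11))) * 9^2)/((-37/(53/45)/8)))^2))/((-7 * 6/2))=-0.00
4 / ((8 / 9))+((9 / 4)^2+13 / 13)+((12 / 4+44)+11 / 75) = 69251 / 1200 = 57.71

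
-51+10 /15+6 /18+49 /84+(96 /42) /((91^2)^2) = -284654662919 /5760296724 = -49.42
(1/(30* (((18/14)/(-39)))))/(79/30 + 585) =-91/52887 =-0.00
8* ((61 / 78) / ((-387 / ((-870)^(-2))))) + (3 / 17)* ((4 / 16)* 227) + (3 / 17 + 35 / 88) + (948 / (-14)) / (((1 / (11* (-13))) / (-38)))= -367948.84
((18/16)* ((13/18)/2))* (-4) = -13/8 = -1.62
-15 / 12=-5 / 4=-1.25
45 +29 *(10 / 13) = 875 / 13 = 67.31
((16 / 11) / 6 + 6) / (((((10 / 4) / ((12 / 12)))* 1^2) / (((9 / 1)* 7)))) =157.31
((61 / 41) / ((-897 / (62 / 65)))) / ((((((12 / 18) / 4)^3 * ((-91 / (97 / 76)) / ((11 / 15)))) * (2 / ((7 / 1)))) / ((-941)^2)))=10719794143542 / 984091225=10893.09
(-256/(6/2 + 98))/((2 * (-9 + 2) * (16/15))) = 120/707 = 0.17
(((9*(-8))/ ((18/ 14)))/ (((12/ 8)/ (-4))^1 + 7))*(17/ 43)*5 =-38080/ 2279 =-16.71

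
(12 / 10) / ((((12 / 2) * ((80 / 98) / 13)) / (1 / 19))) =637 / 3800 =0.17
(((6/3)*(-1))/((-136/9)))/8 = 9/544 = 0.02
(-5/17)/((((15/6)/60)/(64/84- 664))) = 557120/119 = 4681.68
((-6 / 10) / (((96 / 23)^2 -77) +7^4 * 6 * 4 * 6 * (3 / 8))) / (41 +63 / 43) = -68241 / 625911249370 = -0.00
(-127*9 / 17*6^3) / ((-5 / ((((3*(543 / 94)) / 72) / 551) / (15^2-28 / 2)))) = 5585841 / 928925390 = 0.01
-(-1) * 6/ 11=0.55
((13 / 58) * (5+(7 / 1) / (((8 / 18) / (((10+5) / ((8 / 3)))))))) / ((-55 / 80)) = -38935 / 1276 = -30.51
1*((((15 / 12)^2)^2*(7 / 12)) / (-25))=-175 / 3072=-0.06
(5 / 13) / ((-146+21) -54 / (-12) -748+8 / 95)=-950 / 2144987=-0.00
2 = 2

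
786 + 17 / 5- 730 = 297 / 5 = 59.40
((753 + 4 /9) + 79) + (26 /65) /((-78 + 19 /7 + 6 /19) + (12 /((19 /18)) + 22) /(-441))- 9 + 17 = 840.44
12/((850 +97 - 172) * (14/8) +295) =48/6605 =0.01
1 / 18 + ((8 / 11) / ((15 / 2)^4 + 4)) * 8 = 576011 / 10036422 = 0.06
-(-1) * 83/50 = 1.66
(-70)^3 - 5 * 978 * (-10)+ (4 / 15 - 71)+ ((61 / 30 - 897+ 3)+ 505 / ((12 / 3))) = -294936.45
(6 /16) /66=1 /176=0.01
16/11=1.45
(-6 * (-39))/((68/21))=2457/34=72.26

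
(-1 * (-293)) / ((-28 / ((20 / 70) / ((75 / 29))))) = -8497 / 7350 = -1.16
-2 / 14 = -1 / 7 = -0.14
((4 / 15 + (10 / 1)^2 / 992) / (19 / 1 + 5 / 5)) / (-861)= -1367 / 64058400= -0.00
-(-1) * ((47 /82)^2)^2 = 4879681 /45212176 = 0.11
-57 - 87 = -144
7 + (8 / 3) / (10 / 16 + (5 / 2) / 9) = 647 / 65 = 9.95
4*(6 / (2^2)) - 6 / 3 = 4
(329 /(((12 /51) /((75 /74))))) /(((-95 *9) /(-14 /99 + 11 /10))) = -5307757 /3340656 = -1.59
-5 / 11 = -0.45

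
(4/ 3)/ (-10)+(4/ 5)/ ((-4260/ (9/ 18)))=-1421/ 10650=-0.13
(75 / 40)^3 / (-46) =-3375 / 23552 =-0.14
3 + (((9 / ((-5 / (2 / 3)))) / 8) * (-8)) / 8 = 63 / 20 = 3.15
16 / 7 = 2.29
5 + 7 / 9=52 / 9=5.78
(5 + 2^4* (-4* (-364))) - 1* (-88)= 23389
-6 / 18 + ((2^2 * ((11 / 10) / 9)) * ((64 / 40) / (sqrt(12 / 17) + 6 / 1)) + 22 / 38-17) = -1776413 / 106875-44 * sqrt(51) / 16875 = -16.64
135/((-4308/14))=-315/718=-0.44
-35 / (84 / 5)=-25 / 12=-2.08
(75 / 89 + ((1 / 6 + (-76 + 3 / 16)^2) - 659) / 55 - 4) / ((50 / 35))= 2351674549 / 37593600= 62.56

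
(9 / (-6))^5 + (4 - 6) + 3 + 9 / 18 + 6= -3 / 32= -0.09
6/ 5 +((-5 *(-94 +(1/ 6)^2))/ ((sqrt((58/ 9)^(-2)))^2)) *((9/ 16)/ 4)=71158679/ 25920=2745.32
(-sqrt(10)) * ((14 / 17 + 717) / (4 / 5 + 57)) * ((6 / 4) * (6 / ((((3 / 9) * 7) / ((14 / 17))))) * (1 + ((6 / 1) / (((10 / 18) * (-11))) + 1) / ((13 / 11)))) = -43491492 * sqrt(10) / 1085773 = -126.67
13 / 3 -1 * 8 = -11 / 3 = -3.67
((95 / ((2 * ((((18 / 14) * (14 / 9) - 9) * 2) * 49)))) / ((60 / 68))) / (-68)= 19 / 16464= 0.00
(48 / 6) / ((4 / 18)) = 36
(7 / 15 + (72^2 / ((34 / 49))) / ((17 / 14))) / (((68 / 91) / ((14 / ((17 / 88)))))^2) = 20954028430487152 / 362063535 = 57873898.93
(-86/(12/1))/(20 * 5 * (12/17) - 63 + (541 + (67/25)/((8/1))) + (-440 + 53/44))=-804100/12356337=-0.07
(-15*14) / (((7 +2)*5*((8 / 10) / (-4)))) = 23.33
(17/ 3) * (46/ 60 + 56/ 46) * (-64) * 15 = -744736/ 69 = -10793.28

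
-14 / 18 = -7 / 9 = -0.78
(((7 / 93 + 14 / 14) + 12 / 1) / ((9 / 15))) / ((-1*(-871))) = 6080 / 243009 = 0.03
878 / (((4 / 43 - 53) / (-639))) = 24124806 / 2275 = 10604.31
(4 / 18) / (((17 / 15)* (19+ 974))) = 10 / 50643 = 0.00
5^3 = 125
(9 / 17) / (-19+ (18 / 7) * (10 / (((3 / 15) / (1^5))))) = 63 / 13039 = 0.00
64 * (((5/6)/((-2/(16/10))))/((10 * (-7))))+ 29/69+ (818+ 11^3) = 1730774/805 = 2150.03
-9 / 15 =-3 / 5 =-0.60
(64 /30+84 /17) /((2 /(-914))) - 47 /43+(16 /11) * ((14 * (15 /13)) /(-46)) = -116654218621 /36063885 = -3234.65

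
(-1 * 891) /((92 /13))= -11583 /92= -125.90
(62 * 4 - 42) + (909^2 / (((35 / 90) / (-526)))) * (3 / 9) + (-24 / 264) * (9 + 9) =-28685155460 / 77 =-372534486.49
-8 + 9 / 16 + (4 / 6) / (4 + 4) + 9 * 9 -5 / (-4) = 74.90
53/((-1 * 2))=-26.50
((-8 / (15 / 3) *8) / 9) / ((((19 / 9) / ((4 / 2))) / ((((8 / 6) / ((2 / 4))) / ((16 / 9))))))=-192 / 95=-2.02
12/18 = 2/3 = 0.67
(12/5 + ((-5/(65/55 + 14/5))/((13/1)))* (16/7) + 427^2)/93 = 18168390353/9266985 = 1960.55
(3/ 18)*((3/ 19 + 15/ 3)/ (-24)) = -49/ 1368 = -0.04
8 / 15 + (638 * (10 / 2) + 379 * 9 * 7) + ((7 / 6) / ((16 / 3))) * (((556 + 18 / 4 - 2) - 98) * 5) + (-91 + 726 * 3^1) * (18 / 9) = 30475397 / 960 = 31745.21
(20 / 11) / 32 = 5 / 88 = 0.06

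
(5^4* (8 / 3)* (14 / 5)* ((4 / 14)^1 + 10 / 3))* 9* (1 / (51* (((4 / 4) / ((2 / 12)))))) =76000 / 153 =496.73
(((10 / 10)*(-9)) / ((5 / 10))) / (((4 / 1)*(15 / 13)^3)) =-2197 / 750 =-2.93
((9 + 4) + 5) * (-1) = -18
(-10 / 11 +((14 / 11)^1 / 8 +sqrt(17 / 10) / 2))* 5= -15 / 4 +sqrt(170) / 4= -0.49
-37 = -37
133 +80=213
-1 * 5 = -5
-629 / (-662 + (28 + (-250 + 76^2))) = -629 / 4892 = -0.13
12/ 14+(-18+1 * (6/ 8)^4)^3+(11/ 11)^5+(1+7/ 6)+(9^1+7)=-1941222515515/ 352321536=-5509.80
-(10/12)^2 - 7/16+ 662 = 95165/144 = 660.87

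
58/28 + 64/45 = 3.49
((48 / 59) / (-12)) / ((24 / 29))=-29 / 354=-0.08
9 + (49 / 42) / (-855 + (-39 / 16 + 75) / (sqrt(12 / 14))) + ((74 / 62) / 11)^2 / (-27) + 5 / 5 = 143828897464031 / 14385496585977 - 2408*sqrt(42) / 123713217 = 10.00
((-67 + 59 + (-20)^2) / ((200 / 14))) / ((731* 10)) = 343 / 91375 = 0.00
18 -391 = -373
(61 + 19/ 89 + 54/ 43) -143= -308191/ 3827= -80.53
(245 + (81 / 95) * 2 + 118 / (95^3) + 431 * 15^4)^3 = 6547177240568468042151265330841126925632 / 630249409724609375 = 10388232245119102630781.94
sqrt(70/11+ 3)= sqrt(1133)/11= 3.06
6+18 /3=12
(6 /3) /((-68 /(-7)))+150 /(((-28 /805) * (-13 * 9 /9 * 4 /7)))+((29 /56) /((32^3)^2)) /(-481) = 21964248085974687 /37821482008576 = 580.73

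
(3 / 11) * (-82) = -246 / 11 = -22.36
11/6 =1.83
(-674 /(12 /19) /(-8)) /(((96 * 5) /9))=6403 /2560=2.50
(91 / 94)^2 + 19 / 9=242413 / 79524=3.05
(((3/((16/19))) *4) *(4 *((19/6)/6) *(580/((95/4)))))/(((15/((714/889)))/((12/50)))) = 149872/15875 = 9.44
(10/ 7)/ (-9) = -10/ 63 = -0.16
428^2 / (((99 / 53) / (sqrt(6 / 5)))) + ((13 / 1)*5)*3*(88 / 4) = 111718.33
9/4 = 2.25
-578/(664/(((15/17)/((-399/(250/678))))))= 10625/14968884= 0.00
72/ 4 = 18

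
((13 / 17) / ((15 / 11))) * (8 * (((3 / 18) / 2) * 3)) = 286 / 255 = 1.12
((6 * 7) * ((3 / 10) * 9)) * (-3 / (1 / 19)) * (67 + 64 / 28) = -447849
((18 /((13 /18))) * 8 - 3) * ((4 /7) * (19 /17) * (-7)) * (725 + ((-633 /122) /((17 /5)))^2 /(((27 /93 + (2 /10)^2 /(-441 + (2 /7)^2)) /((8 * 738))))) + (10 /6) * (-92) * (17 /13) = -73154932331007157413880 /1732375787189541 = -42228096.74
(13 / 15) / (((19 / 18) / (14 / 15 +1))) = 754 / 475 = 1.59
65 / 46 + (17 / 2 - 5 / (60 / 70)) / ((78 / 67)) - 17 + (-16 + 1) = -152291 / 5382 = -28.30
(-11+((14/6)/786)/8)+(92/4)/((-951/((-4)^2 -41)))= -62160949/5979888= -10.40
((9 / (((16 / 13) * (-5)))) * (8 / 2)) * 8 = -234 / 5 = -46.80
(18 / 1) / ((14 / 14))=18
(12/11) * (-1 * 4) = -48/11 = -4.36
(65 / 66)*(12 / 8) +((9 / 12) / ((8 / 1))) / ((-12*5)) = 10389 / 7040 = 1.48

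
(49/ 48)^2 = 2401/ 2304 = 1.04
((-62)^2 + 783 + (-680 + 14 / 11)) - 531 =37590 / 11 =3417.27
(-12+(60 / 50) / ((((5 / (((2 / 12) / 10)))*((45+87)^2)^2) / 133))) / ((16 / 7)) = -6375511295069 / 1214383104000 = -5.25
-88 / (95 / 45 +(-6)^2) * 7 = -792 / 49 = -16.16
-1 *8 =-8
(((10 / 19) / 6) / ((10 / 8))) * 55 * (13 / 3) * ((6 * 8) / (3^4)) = 45760 / 4617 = 9.91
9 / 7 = 1.29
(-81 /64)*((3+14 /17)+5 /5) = -3321 /544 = -6.10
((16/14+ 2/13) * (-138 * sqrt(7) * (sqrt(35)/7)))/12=-1357 * sqrt(5)/91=-33.34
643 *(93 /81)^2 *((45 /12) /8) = 3089615 /7776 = 397.33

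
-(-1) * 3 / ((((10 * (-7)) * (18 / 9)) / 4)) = -0.09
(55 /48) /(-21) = -55 /1008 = -0.05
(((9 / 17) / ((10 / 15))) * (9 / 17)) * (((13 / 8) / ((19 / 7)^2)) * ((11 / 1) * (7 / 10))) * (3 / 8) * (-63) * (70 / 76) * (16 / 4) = -15768713961 / 253728128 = -62.15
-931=-931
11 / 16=0.69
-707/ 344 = -2.06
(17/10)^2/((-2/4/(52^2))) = -390728/25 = -15629.12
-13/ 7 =-1.86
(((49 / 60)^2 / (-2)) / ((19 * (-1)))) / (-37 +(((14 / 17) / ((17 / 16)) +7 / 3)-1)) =-693889 / 1379445600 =-0.00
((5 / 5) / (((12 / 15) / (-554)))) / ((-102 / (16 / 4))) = 1385 / 51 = 27.16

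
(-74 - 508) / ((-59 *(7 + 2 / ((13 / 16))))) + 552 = 553.04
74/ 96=0.77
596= 596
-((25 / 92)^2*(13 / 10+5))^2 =-62015625 / 286557184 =-0.22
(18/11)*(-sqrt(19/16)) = -9*sqrt(19)/22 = -1.78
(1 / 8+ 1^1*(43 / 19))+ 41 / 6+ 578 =267773 / 456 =587.22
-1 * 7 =-7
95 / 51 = 1.86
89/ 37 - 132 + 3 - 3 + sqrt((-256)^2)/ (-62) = -153381/ 1147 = -133.72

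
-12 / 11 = -1.09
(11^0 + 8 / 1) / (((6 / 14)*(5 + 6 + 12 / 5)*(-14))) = -15 / 134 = -0.11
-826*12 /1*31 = -307272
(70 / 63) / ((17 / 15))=50 / 51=0.98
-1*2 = -2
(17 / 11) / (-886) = -17 / 9746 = -0.00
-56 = -56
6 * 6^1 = 36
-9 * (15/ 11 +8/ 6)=-24.27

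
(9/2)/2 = 9/4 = 2.25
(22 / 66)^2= 1 / 9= 0.11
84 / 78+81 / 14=1249 / 182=6.86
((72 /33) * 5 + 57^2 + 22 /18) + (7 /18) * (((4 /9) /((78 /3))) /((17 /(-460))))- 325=578121133 /196911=2935.95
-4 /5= -0.80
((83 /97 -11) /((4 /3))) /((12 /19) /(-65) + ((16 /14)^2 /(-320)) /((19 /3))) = 783510 /1067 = 734.31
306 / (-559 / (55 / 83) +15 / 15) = -495 / 1363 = -0.36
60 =60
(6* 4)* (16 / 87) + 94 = 2854 / 29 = 98.41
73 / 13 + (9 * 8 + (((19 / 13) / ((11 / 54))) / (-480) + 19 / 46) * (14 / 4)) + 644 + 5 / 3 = 88004579 / 121440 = 724.68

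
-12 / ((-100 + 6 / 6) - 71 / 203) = 609 / 5042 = 0.12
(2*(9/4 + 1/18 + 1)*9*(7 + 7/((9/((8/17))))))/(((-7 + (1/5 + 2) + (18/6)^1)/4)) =-78890/81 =-973.95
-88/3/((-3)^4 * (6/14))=-616/729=-0.84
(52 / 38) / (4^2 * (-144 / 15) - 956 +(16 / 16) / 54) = -7020 / 5692153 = -0.00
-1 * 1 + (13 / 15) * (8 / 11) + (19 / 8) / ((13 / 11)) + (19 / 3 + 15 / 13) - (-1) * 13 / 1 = 126567 / 5720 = 22.13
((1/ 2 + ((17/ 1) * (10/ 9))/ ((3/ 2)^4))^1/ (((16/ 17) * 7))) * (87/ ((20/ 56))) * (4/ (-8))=-3041317/ 38880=-78.22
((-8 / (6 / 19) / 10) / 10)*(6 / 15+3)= -323 / 375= -0.86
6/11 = 0.55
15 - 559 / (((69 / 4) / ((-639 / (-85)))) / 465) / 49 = -44005539 / 19159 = -2296.86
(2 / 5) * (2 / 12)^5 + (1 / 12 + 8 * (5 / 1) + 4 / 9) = 787861 / 19440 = 40.53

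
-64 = -64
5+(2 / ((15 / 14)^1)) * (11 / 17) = 6.21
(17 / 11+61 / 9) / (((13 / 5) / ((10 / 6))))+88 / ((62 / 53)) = 9642452 / 119691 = 80.56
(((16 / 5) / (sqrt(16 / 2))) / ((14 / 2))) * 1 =4 * sqrt(2) / 35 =0.16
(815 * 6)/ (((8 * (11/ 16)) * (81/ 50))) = 163000/ 297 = 548.82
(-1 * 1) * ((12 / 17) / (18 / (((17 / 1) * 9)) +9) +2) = -322 / 155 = -2.08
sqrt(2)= 1.41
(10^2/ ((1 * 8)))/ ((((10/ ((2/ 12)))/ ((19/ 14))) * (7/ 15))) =475/ 784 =0.61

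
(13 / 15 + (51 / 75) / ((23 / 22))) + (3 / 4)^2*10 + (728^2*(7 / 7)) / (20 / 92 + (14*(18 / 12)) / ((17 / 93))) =716030826611 / 155263800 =4611.70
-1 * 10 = -10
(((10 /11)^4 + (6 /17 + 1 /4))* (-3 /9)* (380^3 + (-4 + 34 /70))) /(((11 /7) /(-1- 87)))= 1317174096.73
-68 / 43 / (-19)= 68 / 817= 0.08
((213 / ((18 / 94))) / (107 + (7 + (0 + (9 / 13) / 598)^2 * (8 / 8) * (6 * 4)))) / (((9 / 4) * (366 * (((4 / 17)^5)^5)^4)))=3288732153432175764297239292857672193708936403213522459785205281527574773627038054708212936050697723621055962093856378468855891058009 / 402225059672407297138245503091467934663552164004693331291236955374747648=8176348226812839009726970000000000000000000000000000000000000.00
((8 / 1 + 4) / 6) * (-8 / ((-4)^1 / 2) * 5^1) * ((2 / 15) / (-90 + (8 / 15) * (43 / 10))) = -200 / 3289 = -0.06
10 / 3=3.33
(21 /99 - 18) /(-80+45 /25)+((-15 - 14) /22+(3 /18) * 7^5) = 36129380 /12903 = 2800.08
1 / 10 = 0.10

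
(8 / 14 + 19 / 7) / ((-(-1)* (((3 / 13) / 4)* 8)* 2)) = 299 / 84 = 3.56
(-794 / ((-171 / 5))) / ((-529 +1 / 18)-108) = -1588 / 43567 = -0.04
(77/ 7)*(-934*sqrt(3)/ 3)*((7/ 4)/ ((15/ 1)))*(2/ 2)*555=-1330483*sqrt(3)/ 6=-384077.36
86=86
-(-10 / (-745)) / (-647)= 0.00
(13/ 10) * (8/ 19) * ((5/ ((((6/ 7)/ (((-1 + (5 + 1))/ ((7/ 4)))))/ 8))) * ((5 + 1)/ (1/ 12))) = 99840/ 19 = 5254.74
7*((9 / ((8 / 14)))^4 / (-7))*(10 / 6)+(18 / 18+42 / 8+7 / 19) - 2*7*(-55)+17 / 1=-494983605 / 4864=-101764.72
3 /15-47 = -234 /5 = -46.80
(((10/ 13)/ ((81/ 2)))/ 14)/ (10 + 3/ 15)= 50/ 375921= 0.00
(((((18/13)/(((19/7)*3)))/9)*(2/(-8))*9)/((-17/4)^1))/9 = 14/12597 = 0.00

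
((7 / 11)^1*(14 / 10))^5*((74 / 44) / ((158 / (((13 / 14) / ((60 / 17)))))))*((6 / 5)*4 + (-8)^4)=76883346554287 / 11927839687500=6.45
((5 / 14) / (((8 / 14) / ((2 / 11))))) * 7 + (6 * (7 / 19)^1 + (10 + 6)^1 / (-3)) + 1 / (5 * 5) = -2.29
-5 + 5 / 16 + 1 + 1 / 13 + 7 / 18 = -6031 / 1872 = -3.22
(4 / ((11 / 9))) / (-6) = -6 / 11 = -0.55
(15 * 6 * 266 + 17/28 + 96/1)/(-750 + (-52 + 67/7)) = -673025/22188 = -30.33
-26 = -26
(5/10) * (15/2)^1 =15/4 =3.75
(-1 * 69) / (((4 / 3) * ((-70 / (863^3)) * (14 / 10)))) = 133046278929 / 392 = 339403772.78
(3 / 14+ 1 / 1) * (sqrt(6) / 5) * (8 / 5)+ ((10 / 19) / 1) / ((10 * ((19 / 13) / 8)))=104 / 361+ 68 * sqrt(6) / 175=1.24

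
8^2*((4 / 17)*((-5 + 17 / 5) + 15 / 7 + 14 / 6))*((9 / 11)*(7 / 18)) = 38656 / 2805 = 13.78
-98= -98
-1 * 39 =-39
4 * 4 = 16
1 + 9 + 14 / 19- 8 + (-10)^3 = -18948 / 19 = -997.26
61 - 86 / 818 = 24906 / 409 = 60.89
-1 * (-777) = 777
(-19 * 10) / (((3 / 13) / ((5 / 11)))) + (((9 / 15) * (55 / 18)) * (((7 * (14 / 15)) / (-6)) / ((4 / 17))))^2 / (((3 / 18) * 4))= -2277553741 / 8553600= -266.27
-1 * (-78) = 78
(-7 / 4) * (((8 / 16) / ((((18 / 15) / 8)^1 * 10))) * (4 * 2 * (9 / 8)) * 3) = -63 / 4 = -15.75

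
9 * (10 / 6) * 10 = 150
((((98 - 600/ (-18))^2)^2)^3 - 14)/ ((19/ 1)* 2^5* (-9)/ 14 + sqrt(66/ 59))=-878513220603682907214119890526332912/ 13039578979335 - 342863099031321384394449109817369* sqrt(3894)/ 117356210814015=-67555131911330159831395.79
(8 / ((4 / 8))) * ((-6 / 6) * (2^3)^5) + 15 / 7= -3670001 / 7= -524285.86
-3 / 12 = -1 / 4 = -0.25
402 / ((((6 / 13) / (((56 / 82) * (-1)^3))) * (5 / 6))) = -146328 / 205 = -713.80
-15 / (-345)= 1 / 23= 0.04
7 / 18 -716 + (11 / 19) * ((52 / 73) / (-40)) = -44665511 / 62415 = -715.62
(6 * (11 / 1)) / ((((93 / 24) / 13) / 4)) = 27456 / 31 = 885.68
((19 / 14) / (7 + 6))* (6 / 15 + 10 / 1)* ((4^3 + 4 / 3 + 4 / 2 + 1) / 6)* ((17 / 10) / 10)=13243 / 6300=2.10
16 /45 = 0.36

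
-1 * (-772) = 772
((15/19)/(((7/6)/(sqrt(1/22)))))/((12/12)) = 45 * sqrt(22)/1463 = 0.14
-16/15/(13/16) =-256/195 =-1.31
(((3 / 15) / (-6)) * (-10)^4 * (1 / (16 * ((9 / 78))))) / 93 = -1625 / 837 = -1.94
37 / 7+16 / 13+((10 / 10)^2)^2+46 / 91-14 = -544 / 91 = -5.98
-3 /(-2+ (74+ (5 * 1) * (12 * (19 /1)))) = -0.00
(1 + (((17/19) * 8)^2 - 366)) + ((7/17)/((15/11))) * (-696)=-16076769/30685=-523.93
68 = 68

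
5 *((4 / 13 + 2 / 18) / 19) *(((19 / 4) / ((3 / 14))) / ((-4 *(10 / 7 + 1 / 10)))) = -60025 / 150228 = -0.40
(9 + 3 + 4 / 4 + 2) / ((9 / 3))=5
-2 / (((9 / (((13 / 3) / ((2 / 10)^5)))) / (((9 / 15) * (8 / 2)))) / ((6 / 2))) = -65000 / 3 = -21666.67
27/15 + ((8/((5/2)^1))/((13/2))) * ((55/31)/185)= 134551/74555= 1.80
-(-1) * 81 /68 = 81 /68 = 1.19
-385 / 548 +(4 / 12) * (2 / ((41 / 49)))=6349 / 67404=0.09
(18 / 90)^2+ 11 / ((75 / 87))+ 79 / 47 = 14.48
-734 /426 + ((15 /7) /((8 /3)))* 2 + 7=41057 /5964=6.88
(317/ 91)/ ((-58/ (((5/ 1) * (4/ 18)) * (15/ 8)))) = -7925/ 63336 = -0.13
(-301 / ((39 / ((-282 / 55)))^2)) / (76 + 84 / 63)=-0.07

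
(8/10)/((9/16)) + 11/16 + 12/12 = 2239/720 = 3.11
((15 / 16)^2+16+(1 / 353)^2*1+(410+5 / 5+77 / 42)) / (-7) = -41123338339 / 669897984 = -61.39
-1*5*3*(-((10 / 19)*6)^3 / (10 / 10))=3240000 / 6859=472.37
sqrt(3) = 1.73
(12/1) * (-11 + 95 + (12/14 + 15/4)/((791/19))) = 5588649/5537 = 1009.33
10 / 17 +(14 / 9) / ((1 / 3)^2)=248 / 17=14.59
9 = 9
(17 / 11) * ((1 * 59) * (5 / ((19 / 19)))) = 5015 / 11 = 455.91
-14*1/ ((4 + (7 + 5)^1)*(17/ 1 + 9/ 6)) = -7/ 148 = -0.05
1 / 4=0.25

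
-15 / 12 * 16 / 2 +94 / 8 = 7 / 4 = 1.75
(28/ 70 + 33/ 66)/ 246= 3/ 820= 0.00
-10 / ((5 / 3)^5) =-486 / 625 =-0.78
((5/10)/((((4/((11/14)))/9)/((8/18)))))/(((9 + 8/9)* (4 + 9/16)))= 396/45479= 0.01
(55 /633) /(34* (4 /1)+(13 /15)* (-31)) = 275 /345407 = 0.00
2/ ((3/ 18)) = 12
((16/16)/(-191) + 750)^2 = 20520276001/36481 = 562492.15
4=4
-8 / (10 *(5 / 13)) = -2.08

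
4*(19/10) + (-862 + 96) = -3792/5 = -758.40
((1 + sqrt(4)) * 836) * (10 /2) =12540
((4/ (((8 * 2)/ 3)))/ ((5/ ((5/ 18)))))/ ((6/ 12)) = 1/ 12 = 0.08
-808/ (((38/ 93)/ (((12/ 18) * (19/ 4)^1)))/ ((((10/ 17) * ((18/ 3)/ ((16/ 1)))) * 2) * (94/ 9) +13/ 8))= -7962133/ 204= -39030.06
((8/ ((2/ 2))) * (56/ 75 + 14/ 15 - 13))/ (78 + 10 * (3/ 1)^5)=-566/ 15675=-0.04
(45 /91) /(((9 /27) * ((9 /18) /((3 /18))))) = 45 /91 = 0.49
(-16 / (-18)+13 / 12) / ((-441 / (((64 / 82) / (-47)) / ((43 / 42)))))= 1136 / 15660729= 0.00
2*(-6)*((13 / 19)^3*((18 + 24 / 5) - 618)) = 78459264 / 34295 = 2287.78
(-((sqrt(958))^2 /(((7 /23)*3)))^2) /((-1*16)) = 121374289 /1764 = 68806.29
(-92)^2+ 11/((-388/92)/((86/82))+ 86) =686246607/81077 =8464.13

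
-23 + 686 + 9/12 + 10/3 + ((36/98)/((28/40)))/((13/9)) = 667.45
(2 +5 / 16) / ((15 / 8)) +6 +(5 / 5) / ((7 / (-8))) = 1279 / 210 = 6.09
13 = 13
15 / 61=0.25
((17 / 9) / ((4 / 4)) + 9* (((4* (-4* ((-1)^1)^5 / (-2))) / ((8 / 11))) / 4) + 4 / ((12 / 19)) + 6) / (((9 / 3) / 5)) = -1895 / 108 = -17.55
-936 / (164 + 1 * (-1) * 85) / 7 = -936 / 553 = -1.69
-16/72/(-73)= 2/657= 0.00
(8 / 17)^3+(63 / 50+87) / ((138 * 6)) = 14292623 / 67799400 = 0.21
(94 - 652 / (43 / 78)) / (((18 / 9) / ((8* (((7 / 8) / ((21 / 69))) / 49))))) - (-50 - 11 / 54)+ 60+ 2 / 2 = -16418959 / 113778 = -144.31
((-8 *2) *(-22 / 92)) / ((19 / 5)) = 440 / 437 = 1.01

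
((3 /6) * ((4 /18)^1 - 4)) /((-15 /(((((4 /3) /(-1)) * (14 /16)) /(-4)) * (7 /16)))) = 833 /51840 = 0.02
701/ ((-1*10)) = -701/ 10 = -70.10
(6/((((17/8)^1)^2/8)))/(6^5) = 32/23409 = 0.00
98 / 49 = 2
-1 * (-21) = 21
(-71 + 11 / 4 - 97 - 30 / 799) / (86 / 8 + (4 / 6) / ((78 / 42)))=-14.88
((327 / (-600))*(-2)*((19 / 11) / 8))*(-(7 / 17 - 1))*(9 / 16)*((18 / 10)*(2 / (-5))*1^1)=-167751 / 2992000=-0.06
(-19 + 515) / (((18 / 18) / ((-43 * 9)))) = -191952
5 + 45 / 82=5.55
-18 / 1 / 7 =-18 / 7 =-2.57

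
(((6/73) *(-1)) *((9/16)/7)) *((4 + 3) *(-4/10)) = 27/1460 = 0.02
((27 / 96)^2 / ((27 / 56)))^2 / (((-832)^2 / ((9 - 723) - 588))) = -287091 / 5670699008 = -0.00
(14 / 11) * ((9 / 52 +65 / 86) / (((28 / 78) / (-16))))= -24924 / 473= -52.69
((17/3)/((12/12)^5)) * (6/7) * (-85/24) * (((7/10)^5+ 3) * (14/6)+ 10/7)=-5353303927/35280000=-151.74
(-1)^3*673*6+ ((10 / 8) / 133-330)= -2323771 / 532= -4367.99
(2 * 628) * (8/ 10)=5024/ 5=1004.80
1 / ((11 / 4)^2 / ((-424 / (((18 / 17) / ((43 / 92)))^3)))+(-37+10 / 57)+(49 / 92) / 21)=-36188403893804 / 1339208365854251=-0.03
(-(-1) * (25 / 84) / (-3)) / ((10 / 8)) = -5 / 63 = -0.08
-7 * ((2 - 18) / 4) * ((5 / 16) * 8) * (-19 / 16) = -665 / 8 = -83.12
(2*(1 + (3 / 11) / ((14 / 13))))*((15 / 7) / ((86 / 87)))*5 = 1259325 / 46354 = 27.17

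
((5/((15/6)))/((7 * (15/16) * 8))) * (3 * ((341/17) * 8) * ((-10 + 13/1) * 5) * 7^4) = 11228448/17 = 660496.94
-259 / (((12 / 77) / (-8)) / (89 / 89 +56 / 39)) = 3789170 / 117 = 32386.07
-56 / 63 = -8 / 9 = -0.89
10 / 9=1.11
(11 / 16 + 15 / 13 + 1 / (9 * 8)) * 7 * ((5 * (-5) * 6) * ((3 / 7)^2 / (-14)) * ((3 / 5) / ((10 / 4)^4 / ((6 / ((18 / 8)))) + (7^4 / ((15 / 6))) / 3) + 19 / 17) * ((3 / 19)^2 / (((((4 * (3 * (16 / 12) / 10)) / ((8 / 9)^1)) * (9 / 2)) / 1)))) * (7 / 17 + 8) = 362822403625 / 489834670584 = 0.74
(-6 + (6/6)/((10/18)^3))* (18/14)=-27/125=-0.22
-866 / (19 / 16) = -13856 / 19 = -729.26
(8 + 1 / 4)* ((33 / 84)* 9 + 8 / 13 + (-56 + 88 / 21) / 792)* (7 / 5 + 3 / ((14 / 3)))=971729 / 14112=68.86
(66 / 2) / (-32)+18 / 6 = 63 / 32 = 1.97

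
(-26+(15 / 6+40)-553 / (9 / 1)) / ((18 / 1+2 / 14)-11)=-5663 / 900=-6.29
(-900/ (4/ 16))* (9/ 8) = -4050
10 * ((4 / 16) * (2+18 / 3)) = 20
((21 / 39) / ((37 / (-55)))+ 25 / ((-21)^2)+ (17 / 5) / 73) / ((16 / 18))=-53976343 / 68821480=-0.78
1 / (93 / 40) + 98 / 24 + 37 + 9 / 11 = 173221 / 4092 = 42.33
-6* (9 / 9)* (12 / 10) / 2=-18 / 5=-3.60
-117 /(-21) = 39 /7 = 5.57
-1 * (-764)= 764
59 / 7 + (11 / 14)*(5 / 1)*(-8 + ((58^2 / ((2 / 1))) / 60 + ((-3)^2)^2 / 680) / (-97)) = -13375213 / 554064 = -24.14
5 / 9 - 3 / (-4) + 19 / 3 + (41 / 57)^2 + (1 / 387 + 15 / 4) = 3327503 / 279414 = 11.91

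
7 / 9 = 0.78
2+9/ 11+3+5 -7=42/ 11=3.82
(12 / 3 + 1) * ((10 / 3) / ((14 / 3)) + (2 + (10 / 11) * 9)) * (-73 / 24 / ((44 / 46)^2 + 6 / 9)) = -32399663 / 309232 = -104.77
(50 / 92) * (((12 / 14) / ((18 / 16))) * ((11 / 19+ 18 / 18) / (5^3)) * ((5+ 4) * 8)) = 1152 / 3059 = 0.38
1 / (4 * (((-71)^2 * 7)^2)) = 1 / 4980689476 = 0.00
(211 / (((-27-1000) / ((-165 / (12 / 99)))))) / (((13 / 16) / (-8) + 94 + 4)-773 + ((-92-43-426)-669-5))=-36764640 / 251094311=-0.15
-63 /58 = -1.09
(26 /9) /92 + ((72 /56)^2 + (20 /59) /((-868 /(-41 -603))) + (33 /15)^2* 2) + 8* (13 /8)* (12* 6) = 878987106323 /927577350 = 947.62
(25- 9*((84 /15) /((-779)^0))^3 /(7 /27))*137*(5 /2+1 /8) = -2183421471 /1000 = -2183421.47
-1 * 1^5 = -1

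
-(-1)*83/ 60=83/ 60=1.38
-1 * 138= -138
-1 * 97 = -97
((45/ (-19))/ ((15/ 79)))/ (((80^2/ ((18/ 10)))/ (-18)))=19197/ 304000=0.06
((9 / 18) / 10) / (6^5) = 1 / 155520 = 0.00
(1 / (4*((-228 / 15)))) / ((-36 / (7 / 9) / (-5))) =-175 / 98496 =-0.00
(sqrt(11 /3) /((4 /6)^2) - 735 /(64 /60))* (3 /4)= -513.57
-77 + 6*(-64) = -461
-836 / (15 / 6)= -1672 / 5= -334.40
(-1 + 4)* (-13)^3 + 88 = -6503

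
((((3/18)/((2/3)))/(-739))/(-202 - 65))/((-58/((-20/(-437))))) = -5/5001095298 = -0.00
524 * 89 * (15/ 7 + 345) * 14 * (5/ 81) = 13990800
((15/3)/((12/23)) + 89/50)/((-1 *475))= -3409/142500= -0.02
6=6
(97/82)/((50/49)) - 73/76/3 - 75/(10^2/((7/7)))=20821/233700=0.09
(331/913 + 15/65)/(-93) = -7042/1103817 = -0.01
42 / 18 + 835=837.33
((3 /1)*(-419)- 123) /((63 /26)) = -11960 /21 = -569.52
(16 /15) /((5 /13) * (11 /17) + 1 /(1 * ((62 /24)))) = 109616 /65355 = 1.68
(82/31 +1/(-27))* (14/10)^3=748769/104625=7.16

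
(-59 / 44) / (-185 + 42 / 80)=590 / 81169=0.01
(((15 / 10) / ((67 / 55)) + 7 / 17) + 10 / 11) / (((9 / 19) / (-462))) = -8505749 / 3417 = -2489.24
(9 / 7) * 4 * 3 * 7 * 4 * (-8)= -3456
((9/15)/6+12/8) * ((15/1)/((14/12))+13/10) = 3964/175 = 22.65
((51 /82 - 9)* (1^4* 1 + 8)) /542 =-6183 /44444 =-0.14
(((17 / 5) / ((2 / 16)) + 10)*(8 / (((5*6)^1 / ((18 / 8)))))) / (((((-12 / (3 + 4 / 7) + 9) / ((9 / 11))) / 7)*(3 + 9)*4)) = 1953 / 4136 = 0.47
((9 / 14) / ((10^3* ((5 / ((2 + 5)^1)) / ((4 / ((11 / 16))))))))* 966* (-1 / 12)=-0.42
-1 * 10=-10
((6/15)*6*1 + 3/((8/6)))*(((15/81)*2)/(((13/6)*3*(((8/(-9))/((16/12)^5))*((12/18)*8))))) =-248/1053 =-0.24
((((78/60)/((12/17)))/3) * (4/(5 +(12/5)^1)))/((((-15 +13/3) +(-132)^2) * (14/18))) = 663/27060320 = 0.00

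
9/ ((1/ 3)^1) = 27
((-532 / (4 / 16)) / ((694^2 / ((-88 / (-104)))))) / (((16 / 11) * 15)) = -16093 / 93919020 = -0.00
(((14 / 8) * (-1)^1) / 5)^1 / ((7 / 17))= -17 / 20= -0.85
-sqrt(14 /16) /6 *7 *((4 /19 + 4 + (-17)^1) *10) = 2835 *sqrt(14) /76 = 139.57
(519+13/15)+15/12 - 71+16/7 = 190009/420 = 452.40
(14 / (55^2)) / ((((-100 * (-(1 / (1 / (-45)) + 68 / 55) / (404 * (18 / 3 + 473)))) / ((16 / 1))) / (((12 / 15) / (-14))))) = 3096256 / 16548125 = 0.19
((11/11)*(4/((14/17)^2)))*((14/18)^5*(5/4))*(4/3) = 495635/177147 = 2.80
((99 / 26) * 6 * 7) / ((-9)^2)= 77 / 39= 1.97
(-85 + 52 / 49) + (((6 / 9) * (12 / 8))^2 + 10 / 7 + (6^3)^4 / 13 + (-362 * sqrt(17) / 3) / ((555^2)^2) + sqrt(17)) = 284638201513 * sqrt(17) / 284638201875 + 106662282542 / 637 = 167444717.69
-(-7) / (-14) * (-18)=9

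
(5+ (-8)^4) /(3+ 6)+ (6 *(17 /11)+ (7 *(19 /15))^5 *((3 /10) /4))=509556379823 /111375000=4575.14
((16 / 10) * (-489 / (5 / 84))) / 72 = -4564 / 25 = -182.56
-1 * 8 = -8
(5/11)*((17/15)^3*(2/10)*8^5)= 160989184/37125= 4336.41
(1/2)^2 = 0.25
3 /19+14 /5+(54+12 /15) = 5487 /95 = 57.76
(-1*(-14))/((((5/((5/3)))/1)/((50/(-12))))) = -175/9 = -19.44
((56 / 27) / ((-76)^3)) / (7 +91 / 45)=-5 / 9547728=-0.00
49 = 49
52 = 52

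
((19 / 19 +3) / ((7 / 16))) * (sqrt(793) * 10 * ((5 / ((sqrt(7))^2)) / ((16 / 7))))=200 * sqrt(793) / 7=804.58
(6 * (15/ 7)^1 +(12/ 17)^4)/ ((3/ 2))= 5108028/ 584647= 8.74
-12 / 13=-0.92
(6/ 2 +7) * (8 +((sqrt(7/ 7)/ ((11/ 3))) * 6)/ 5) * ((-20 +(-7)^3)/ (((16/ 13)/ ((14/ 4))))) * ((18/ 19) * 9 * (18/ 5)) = -501323823/ 190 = -2638546.44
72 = 72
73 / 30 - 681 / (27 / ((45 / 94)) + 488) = 1.18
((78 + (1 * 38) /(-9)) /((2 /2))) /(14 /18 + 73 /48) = 10624 /331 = 32.10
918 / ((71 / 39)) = 35802 / 71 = 504.25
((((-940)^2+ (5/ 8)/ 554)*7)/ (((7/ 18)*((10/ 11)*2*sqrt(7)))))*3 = 232617243177*sqrt(7)/ 62048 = 9918891.44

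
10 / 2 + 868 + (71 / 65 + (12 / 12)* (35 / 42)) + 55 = 362671 / 390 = 929.93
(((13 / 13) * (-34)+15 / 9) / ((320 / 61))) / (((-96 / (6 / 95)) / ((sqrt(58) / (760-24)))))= 5917 * sqrt(58) / 1073971200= 0.00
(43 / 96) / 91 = 43 / 8736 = 0.00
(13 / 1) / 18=13 / 18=0.72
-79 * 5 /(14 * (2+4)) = -395 /84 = -4.70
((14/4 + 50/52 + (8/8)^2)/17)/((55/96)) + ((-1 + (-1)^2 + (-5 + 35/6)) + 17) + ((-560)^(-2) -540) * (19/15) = -2537161916337/3811808000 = -665.61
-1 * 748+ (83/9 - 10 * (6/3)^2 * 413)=-155329/9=-17258.78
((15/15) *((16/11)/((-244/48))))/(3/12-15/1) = 768/39589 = 0.02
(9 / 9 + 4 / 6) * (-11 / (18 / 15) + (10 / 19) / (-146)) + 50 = 866725 / 24966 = 34.72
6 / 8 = 3 / 4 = 0.75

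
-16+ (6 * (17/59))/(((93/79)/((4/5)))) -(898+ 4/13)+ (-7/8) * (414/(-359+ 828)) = -29118099059/31861180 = -913.91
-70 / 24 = -35 / 12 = -2.92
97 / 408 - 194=-79055 / 408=-193.76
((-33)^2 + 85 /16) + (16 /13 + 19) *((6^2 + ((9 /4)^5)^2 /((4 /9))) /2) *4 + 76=305353.18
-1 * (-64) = 64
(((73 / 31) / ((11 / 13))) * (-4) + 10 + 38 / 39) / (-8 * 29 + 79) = 2096 / 2034747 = 0.00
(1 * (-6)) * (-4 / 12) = 2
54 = 54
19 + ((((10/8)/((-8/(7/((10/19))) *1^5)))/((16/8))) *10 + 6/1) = 935/64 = 14.61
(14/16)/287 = 0.00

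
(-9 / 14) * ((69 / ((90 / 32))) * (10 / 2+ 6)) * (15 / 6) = -3036 / 7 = -433.71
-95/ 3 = -31.67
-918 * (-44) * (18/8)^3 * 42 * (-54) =-2086968807/2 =-1043484403.50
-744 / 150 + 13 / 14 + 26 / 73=-93903 / 25550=-3.68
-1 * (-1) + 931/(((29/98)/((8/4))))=182505/29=6293.28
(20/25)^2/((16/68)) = 68/25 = 2.72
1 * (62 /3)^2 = 3844 /9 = 427.11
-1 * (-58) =58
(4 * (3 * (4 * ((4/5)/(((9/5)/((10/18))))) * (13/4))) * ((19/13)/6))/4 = 190/81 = 2.35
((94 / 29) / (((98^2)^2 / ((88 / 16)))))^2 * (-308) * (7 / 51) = -2940179 / 1861738612324253376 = -0.00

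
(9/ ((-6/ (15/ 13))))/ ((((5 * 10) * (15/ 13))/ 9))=-27/ 100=-0.27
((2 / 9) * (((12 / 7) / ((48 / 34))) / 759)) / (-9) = -17 / 430353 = -0.00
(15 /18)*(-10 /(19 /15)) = -125 /19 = -6.58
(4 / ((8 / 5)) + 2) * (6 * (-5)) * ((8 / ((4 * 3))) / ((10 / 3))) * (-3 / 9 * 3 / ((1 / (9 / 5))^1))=243 / 5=48.60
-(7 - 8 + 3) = -2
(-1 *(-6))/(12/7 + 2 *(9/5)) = 35/31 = 1.13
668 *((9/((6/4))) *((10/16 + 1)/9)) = 2171/3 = 723.67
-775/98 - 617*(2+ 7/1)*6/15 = -1092263/490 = -2229.11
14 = 14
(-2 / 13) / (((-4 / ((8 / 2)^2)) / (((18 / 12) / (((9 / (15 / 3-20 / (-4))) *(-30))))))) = -4 / 117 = -0.03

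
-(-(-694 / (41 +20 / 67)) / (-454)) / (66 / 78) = 302237 / 6909199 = 0.04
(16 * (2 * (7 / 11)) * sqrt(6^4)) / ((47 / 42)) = 338688 / 517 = 655.10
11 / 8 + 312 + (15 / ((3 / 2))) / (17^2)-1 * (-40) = 817083 / 2312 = 353.41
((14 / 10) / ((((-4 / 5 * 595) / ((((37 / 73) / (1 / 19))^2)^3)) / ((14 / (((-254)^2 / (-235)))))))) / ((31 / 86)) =1707639938748705191363 / 5145353403098612348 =331.88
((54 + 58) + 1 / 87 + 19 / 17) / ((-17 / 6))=-334636 / 8381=-39.93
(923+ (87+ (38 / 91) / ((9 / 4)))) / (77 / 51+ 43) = 7032407 / 309855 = 22.70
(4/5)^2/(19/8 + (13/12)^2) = 2304/12775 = 0.18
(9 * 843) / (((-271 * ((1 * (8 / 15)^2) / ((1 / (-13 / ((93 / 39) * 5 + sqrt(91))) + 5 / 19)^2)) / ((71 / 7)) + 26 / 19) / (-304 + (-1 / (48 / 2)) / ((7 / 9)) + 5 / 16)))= 894066.00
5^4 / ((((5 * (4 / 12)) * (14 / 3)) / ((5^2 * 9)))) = 253125 / 14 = 18080.36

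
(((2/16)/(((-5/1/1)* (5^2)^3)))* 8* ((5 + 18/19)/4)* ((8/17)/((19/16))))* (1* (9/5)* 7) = -227808/2397265625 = -0.00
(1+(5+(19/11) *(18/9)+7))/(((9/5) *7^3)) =905/33957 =0.03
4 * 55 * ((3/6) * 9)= 990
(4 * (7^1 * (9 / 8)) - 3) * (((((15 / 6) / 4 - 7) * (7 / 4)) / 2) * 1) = -20349 / 128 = -158.98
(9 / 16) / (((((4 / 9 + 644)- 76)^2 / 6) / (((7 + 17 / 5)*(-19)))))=-540189 / 261734560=-0.00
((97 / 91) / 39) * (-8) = -776 / 3549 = -0.22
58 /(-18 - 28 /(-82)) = -3.28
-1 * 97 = -97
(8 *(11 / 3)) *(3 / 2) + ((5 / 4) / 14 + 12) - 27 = 1629 / 56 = 29.09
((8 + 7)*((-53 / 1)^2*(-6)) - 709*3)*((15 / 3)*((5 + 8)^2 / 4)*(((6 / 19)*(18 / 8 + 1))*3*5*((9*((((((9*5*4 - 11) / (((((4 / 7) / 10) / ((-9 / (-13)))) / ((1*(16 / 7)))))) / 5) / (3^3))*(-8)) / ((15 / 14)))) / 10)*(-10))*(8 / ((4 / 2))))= -146790114045120 / 19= -7725795476058.95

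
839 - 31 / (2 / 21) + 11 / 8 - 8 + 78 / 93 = 125913 / 248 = 507.71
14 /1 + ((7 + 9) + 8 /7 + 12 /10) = 1132 /35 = 32.34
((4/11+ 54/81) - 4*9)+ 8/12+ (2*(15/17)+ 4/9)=-54014/1683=-32.09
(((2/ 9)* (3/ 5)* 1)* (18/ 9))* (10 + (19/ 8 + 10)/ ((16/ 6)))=937/ 240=3.90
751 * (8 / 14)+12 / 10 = 430.34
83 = 83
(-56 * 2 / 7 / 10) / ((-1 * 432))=1 / 270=0.00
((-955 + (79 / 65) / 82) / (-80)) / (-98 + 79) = -5090071 / 8101600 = -0.63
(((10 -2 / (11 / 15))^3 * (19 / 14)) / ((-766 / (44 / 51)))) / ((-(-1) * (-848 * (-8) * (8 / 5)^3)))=-296875 / 14029694448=-0.00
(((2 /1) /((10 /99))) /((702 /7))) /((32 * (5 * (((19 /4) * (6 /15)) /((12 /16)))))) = 77 /158080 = 0.00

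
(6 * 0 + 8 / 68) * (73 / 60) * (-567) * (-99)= 1365903 / 170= 8034.72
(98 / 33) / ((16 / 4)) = 0.74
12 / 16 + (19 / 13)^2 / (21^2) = 225031 / 298116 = 0.75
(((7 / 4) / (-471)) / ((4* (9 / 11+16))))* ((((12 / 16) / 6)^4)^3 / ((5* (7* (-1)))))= 11 / 479029728431308800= 0.00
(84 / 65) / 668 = 21 / 10855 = 0.00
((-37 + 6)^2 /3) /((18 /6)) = 961 /9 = 106.78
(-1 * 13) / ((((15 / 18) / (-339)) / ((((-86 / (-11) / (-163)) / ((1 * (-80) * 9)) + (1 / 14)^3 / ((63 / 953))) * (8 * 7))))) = 25404556944 / 15374975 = 1652.33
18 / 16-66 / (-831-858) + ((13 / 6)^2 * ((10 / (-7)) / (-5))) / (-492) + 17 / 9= 26614477 / 8725374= 3.05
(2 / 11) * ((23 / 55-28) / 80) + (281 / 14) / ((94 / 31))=6.56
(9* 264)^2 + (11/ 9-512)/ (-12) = 609705205/ 108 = 5645418.56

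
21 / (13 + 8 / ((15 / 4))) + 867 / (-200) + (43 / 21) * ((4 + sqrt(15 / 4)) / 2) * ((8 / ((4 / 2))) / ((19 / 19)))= 43 * sqrt(15) / 21 + 12807611 / 953400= 21.36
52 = 52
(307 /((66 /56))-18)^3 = 512384096008 /35937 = 14257842.78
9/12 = 3/4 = 0.75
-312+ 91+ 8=-213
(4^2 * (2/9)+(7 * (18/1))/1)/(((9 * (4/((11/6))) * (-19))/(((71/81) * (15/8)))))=-2276615/3989088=-0.57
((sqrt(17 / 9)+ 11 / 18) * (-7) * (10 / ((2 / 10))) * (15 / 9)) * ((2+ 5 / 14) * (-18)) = 15125+ 8250 * sqrt(17) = 49140.62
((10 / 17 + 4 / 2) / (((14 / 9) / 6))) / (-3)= -396 / 119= -3.33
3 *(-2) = -6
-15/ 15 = -1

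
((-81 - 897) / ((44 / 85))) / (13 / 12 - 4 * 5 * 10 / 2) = 249390 / 13057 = 19.10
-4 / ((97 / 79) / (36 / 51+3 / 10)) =-27018 / 8245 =-3.28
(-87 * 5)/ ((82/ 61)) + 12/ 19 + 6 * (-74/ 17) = -9245829/ 26486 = -349.08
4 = 4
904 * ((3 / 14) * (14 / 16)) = 339 / 2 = 169.50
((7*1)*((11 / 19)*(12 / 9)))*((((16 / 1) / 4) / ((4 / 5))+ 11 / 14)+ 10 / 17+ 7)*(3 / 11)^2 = 19098 / 3553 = 5.38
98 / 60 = 49 / 30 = 1.63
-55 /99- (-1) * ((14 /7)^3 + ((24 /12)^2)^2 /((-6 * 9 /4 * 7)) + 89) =96.28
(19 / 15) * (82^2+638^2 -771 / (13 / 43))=101570789 / 195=520875.84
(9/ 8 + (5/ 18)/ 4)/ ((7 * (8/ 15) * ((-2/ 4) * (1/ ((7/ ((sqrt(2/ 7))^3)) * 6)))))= -1505 * sqrt(14)/ 32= -175.97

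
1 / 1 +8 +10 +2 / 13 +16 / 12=799 / 39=20.49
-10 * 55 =-550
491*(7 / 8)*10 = 17185 / 4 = 4296.25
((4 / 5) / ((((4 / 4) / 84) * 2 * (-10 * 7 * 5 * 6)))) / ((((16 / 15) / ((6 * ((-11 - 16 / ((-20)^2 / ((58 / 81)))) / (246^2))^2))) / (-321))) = 53367629123 / 55619453763000000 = 0.00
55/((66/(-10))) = -25/3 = -8.33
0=0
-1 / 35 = -0.03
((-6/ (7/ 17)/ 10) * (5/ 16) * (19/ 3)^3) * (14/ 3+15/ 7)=-16674229/ 21168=-787.71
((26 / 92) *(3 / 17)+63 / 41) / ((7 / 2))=50865 / 112217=0.45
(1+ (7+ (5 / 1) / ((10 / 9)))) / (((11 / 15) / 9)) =3375 / 22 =153.41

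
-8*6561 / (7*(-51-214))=52488 / 1855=28.30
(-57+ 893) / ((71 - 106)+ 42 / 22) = -2299 / 91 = -25.26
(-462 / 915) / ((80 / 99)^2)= -754677 / 976000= -0.77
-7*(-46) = 322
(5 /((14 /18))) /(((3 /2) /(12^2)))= 4320 /7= 617.14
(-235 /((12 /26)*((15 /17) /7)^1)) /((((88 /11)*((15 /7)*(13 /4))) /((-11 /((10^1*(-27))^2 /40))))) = 430661 /984150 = 0.44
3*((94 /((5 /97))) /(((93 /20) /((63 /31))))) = 2297736 /961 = 2390.98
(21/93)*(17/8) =0.48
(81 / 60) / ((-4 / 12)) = -81 / 20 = -4.05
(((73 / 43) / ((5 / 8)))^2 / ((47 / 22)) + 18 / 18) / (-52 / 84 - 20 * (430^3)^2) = -203191947 / 5768126836996093528243475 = -0.00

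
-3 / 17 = -0.18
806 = 806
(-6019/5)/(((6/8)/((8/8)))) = -24076/15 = -1605.07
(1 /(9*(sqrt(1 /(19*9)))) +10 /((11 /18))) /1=sqrt(19) /3 +180 /11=17.82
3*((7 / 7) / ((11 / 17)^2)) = 867 / 121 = 7.17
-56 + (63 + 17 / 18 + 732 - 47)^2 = 181719217 / 324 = 560861.78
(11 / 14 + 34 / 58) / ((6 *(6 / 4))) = 557 / 3654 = 0.15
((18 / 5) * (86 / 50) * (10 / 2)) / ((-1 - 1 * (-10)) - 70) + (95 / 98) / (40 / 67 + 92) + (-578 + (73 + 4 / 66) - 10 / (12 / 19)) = -483314998483 / 927187800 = -521.27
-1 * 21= -21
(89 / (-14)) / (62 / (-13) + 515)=-1157 / 92862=-0.01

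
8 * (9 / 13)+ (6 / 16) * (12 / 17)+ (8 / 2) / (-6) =6811 / 1326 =5.14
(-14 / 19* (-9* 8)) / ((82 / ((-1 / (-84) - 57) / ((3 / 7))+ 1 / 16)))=-133973 / 1558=-85.99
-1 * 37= -37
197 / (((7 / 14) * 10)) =197 / 5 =39.40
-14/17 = -0.82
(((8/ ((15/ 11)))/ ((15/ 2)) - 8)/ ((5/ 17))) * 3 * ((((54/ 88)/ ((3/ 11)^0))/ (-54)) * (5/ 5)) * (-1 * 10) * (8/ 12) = -13804/ 2475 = -5.58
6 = 6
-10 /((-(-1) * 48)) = -5 /24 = -0.21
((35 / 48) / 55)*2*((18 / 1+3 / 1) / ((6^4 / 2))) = 49 / 57024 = 0.00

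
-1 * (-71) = 71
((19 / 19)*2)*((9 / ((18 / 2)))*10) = 20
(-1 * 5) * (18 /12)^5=-1215 /32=-37.97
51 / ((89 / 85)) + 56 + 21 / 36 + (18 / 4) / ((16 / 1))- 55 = 432091 / 8544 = 50.57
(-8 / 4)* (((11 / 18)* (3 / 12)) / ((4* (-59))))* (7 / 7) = 11 / 8496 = 0.00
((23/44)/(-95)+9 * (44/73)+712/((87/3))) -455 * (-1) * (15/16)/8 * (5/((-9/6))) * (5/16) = -57927759971/2265359360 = -25.57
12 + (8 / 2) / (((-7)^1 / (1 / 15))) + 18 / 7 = 218 / 15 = 14.53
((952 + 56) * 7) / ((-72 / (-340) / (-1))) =-33320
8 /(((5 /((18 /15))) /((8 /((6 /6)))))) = 384 /25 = 15.36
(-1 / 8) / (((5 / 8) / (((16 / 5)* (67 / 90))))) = -536 / 1125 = -0.48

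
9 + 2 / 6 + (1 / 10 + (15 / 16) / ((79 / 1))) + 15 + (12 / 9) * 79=2460601 / 18960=129.78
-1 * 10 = -10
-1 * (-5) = 5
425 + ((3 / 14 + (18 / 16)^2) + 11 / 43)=8220637 / 19264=426.74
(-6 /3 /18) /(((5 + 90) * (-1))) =1 /855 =0.00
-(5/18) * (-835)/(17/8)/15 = 3340/459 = 7.28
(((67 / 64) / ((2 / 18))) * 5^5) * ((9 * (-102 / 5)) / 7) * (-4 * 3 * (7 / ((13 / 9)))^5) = 73575966713011875 / 2970344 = 24770183760.87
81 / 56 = 1.45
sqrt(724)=2 * sqrt(181)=26.91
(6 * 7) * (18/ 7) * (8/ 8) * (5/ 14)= 38.57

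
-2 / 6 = -1 / 3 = -0.33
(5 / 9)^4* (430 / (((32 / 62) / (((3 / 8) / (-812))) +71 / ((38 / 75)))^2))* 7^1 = 2610580525000 / 8698781974442121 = 0.00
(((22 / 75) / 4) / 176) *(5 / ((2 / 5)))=1 / 192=0.01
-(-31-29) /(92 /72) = 1080 /23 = 46.96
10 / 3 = 3.33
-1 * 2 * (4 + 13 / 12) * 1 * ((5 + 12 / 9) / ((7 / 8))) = -4636 / 63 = -73.59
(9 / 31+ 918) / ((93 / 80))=789.93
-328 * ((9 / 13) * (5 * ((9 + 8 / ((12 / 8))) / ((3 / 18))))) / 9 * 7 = -987280 / 13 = -75944.62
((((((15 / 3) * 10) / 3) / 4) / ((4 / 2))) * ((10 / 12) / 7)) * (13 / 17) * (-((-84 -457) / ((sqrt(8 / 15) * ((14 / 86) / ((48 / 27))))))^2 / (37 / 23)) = -404522458827500 / 52426521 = -7715988.99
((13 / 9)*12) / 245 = 0.07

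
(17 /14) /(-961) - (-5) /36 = 33329 /242172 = 0.14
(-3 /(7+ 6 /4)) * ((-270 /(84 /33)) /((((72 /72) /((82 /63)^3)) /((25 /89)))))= 758131000 /32694417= 23.19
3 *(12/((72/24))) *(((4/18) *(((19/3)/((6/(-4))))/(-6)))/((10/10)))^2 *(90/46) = 0.57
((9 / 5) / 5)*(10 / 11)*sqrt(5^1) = 0.73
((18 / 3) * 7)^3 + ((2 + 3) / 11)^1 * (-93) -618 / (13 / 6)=10547751 / 143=73760.50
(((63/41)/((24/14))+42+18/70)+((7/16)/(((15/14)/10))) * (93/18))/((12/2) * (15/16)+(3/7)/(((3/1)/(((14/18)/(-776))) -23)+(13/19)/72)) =191733050528819/16785358843995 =11.42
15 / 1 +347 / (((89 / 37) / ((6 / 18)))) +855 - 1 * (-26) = 252071 / 267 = 944.09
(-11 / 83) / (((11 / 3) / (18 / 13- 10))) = 336 / 1079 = 0.31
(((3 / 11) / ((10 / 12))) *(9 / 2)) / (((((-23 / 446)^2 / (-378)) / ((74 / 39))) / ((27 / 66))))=-676035519768 / 4160585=-162485.69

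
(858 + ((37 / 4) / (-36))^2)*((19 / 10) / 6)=338064283 / 1244160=271.72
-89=-89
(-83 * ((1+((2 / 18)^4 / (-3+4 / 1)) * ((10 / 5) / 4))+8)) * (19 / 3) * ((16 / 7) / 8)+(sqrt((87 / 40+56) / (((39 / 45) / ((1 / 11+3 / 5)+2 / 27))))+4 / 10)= -930935053 / 688905+sqrt(1397990) / 165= -1344.16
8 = 8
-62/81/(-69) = 62/5589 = 0.01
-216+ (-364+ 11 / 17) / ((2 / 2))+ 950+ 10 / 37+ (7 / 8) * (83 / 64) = 119818633 / 322048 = 372.05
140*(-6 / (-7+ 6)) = 840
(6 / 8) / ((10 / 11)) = 33 / 40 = 0.82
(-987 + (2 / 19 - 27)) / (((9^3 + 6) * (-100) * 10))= 344 / 249375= 0.00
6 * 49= 294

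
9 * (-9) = -81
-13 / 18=-0.72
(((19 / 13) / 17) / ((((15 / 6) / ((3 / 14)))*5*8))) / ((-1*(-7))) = 57 / 2165800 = 0.00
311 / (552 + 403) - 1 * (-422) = 422.33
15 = 15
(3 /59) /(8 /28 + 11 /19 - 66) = -399 /511117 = -0.00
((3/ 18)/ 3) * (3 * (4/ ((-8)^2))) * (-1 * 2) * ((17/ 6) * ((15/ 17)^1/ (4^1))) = -5/ 384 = -0.01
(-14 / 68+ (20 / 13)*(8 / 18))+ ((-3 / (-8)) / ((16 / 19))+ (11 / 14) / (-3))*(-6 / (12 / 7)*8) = -4.66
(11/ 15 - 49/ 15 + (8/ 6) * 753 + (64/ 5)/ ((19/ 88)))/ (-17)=-302314/ 4845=-62.40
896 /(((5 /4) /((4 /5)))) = 14336 /25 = 573.44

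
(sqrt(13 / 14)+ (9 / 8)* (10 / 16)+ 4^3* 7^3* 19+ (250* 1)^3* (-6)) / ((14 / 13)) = -77652982199 / 896+ 13* sqrt(182) / 196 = -86666273.88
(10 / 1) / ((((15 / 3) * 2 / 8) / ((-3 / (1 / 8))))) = -192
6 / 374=3 / 187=0.02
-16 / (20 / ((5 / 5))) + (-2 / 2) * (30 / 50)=-7 / 5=-1.40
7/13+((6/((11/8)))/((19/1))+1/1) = 4804/2717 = 1.77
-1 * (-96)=96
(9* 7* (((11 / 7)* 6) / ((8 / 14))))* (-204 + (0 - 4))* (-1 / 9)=24024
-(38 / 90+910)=-40969 / 45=-910.42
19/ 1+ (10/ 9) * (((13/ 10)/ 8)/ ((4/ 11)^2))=23461/ 1152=20.37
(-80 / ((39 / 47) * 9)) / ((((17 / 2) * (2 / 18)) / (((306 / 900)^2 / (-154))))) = 3196 / 375375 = 0.01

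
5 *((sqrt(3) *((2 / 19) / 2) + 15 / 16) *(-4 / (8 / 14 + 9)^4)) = -180075 / 80604484 - 48020 *sqrt(3) / 382871299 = -0.00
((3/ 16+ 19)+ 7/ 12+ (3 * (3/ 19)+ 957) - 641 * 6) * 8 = -2616305/ 114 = -22950.04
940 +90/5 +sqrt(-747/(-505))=3 * sqrt(41915)/505 +958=959.22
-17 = -17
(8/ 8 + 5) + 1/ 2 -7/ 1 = -1/ 2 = -0.50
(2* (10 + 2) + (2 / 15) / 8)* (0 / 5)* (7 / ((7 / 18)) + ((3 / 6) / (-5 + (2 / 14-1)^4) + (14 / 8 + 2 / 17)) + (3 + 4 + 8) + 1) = 0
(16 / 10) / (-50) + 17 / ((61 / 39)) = 82631 / 7625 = 10.84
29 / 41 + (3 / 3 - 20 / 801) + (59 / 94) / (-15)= 1.64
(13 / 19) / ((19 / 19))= 13 / 19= 0.68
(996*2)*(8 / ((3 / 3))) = 15936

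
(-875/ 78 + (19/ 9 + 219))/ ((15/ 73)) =717079/ 702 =1021.48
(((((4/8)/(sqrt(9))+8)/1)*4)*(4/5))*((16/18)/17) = 3136/2295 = 1.37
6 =6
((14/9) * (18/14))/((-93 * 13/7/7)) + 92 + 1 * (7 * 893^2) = 6748922017/1209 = 5582234.92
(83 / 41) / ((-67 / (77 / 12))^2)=0.02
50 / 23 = 2.17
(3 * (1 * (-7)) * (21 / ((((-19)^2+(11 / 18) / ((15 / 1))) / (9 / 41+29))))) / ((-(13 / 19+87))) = 27655830 / 67944257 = 0.41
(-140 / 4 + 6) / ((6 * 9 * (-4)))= 29 / 216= 0.13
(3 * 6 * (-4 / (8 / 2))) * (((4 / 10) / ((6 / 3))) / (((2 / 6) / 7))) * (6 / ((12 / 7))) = -264.60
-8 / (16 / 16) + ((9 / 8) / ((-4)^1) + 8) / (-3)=-10.57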